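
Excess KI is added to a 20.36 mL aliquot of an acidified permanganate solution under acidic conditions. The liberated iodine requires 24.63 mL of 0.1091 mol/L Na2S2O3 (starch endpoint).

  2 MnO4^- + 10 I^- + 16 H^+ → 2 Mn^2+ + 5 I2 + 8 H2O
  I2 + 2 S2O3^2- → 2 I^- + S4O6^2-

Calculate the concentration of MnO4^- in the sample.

0.02640 mol/L

n(S2O3^2-) = 0.02463 × 0.1091 = 2.687 × 10^-3 mol
n(I2) = n(S2O3^2-)/2 = 1.344 × 10^-3 mol
From the 2:5 ratio, n(MnO4^-) in the aliquot = 2/5 × 1.344 × 10^-3 = 5.374 × 10^-4 mol
[MnO4^-] = 5.374 × 10^-4 / 0.02036 = 0.02640 mol/L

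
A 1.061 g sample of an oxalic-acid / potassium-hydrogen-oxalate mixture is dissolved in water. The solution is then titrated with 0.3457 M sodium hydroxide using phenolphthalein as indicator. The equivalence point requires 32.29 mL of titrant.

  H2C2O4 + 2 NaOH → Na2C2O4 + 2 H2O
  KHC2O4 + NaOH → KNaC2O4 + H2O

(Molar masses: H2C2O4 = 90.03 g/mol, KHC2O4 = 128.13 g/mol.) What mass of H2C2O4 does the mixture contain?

0.2000 g

n(NaOH) = 0.03229 × 0.3457 = 0.01116 mol
Let x = n(H2C2O4), y = n(KHC2O4).
Titrant: 2x + 1y = 0.01116;  mass: 90.03x + 128.13y = 1.061
Solving, x = 2.221 × 10^-3 mol, y = 6.720 × 10^-3 mol
mass of H2C2O4 = 2.221 × 10^-3 × 90.03 = 0.2000 g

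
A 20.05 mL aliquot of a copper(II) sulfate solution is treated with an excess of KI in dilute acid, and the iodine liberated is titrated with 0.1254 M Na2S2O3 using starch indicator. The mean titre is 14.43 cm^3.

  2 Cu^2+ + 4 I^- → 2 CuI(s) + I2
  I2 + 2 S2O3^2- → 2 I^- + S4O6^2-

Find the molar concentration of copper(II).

n(S2O3^2-) = 0.01443 × 0.1254 = 1.810 × 10^-3 mol
n(I2) = n(S2O3^2-)/2 = 9.048 × 10^-4 mol
From the 2:1 ratio, n(Cu2+) in the aliquot = 2/1 × 9.048 × 10^-4 = 1.810 × 10^-3 mol
[Cu2+] = 1.810 × 10^-3 / 0.02005 = 0.09025 mol/L

0.09025 M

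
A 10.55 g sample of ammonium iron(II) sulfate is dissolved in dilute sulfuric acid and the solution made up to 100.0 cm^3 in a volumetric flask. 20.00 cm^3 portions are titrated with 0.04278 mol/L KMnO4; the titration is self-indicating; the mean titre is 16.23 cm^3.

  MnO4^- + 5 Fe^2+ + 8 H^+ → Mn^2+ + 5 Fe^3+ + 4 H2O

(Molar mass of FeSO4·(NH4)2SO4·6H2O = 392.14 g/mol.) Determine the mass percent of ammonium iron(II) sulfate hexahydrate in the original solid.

n(KMnO4) per titration = 0.01623 × 0.04278 = 6.943 × 10^-4 mol
From the 5:1 ratio, n(FeSO4·(NH4)2SO4·6H2O) in each aliquot = 5/1 × 6.943 × 10^-4 = 3.472 × 10^-3 mol
n(FeSO4·(NH4)2SO4·6H2O) in the whole flask = 3.472 × 10^-3 × 100.0/20.00 = 0.01736 mol
mass of FeSO4·(NH4)2SO4·6H2O = 0.01736 × 392.14 = 6.807 g
% FeSO4·(NH4)2SO4·6H2O = 6.807 / 10.55 × 100 = 64.52 %

64.52 %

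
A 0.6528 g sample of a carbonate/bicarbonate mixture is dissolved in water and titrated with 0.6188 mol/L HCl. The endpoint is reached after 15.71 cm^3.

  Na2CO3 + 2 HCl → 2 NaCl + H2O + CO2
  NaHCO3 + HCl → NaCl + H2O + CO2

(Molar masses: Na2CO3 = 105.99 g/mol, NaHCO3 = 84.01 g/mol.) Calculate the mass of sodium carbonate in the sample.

n(HCl) = 0.01571 × 0.6188 = 9.721 × 10^-3 mol
Let x = n(Na2CO3), y = n(NaHCO3).
Titrant: 2x + 1y = 9.721 × 10^-3;  mass: 105.99x + 84.01y = 0.6528
Solving, x = 2.642 × 10^-3 mol, y = 4.437 × 10^-3 mol
mass of Na2CO3 = 2.642 × 10^-3 × 105.99 = 0.2800 g

0.2800 g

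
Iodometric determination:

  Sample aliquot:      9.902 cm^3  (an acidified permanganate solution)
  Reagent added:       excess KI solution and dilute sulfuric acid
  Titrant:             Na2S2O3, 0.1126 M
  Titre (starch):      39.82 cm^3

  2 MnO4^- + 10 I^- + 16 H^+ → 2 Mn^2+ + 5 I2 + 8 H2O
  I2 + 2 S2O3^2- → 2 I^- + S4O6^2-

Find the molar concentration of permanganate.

n(S2O3^2-) = 0.03982 × 0.1126 = 4.484 × 10^-3 mol
n(I2) = n(S2O3^2-)/2 = 2.242 × 10^-3 mol
From the 2:5 ratio, n(MnO4^-) in the aliquot = 2/5 × 2.242 × 10^-3 = 8.967 × 10^-4 mol
[MnO4^-] = 8.967 × 10^-4 / 0.009902 = 0.09056 mol/L

0.09056 M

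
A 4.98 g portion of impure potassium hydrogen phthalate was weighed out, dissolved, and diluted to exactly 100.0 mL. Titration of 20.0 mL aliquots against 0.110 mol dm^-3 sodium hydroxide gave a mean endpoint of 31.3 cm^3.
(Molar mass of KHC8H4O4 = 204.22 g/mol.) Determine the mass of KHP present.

3.52 g

KHC8H4O4 + NaOH → KNaC8H4O4 + H2O
n(NaOH) per titration = 0.0313 × 0.110 = 3.44 × 10^-3 mol
n(KHC8H4O4) in each aliquot = 3.44 × 10^-3 mol (1:1 ratio)
n(KHC8H4O4) in the whole flask = 3.44 × 10^-3 × 100.0/20.0 = 0.0172 mol
mass of KHC8H4O4 = 0.0172 × 204.22 = 3.52 g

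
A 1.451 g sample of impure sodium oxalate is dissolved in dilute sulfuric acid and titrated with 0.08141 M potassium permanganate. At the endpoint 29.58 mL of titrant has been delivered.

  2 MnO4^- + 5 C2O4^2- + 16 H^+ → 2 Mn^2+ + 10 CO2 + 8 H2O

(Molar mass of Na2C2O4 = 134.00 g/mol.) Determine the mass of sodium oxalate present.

n(KMnO4) = 0.02958 L × 0.08141 mol/L = 2.408 × 10^-3 mol
From the 5:2 ratio, n(Na2C2O4) = 5/2 × 2.408 × 10^-3 = 6.020 × 10^-3 mol
mass of Na2C2O4 = 6.020 × 10^-3 × 134.00 g/mol = 0.8067 g

0.8067 g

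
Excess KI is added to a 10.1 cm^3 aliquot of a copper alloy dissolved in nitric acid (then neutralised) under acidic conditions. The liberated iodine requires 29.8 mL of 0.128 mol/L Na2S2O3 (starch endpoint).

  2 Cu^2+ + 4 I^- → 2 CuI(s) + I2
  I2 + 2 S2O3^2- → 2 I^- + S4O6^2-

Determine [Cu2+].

0.378 mol/L

n(S2O3^2-) = 0.0298 × 0.128 = 3.81 × 10^-3 mol
n(I2) = n(S2O3^2-)/2 = 1.91 × 10^-3 mol
From the 2:1 ratio, n(Cu2+) in the aliquot = 2/1 × 1.91 × 10^-3 = 3.81 × 10^-3 mol
[Cu2+] = 3.81 × 10^-3 / 0.0101 = 0.378 mol/L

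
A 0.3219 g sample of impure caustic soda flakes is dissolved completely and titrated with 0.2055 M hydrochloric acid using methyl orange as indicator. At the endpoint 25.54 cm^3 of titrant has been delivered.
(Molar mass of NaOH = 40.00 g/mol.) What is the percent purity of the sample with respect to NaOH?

NaOH + HCl → NaCl + H2O
n(HCl) = 0.02554 L × 0.2055 mol/L = 5.248 × 10^-3 mol
n(NaOH) = 5.248 × 10^-3 mol (1:1 ratio)
mass of NaOH = 5.248 × 10^-3 × 40.00 g/mol = 0.2099 g
% NaOH = 0.2099 / 0.3219 × 100 = 65.22 %

65.22 %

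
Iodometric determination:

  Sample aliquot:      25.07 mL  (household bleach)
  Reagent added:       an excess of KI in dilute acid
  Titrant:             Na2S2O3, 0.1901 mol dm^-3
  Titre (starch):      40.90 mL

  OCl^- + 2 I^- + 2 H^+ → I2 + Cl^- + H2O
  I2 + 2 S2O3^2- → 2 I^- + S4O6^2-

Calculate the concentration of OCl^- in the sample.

n(S2O3^2-) = 0.04090 × 0.1901 = 7.775 × 10^-3 mol
n(I2) = n(S2O3^2-)/2 = 3.888 × 10^-3 mol
n(OCl^-) in the aliquot = 3.888 × 10^-3 mol (1:1 ratio)
[OCl^-] = 3.888 × 10^-3 / 0.02507 = 0.1551 mol/L

0.1551 mol/L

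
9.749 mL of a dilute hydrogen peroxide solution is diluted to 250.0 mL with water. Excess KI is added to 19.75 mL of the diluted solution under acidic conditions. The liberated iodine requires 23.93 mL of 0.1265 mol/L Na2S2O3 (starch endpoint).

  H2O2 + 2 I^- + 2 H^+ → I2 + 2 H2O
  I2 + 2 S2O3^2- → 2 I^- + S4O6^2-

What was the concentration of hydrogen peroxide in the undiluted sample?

n(S2O3^2-) = 0.02393 × 0.1265 = 3.027 × 10^-3 mol
n(I2) = n(S2O3^2-)/2 = 1.514 × 10^-3 mol
n(H2O2) in the aliquot = 1.514 × 10^-3 mol (1:1 ratio)
[H2O2]_dilute = 1.514 × 10^-3 / 0.01975 = 0.07664 mol/L
[H2O2]_original = 0.07664 × 250.0/9.749 = 1.965 mol/L

1.965 mol/L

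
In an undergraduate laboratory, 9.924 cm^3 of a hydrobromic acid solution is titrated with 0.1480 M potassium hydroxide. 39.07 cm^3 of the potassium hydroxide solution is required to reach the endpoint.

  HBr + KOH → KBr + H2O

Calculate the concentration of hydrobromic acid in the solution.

n(KOH) = 0.03907 L × 0.1480 mol/L = 5.782 × 10^-3 mol
n(HBr) = 5.782 × 10^-3 mol (1:1 mole ratio)
[HBr] = 5.782 × 10^-3 mol / 0.009924 L = 0.5827 mol/L

0.5827 M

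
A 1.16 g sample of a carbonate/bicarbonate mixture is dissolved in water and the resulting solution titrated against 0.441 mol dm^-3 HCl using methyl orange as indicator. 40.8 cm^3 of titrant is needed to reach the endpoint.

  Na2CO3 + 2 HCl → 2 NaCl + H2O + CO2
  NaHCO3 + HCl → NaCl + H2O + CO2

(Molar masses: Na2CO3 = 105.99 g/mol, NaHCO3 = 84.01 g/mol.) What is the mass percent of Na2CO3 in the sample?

n(HCl) = 0.0408 × 0.441 = 0.0180 mol
Let x = n(Na2CO3), y = n(NaHCO3).
Titrant: 2x + 1y = 0.0180;  mass: 105.99x + 84.01y = 1.16
Solving, x = 5.67 × 10^-3 mol, y = 6.66 × 10^-3 mol
mass of Na2CO3 = 5.67 × 10^-3 × 105.99 = 0.601 g
% Na2CO3 = 0.601 / 1.16 × 100 = 51.8 %

51.8 %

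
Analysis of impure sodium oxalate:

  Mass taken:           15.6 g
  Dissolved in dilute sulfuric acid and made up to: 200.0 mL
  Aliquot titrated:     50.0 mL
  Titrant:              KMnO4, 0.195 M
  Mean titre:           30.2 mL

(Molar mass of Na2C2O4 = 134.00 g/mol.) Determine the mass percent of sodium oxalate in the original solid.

50.6 %

2 MnO4^- + 5 C2O4^2- + 16 H^+ → 2 Mn^2+ + 10 CO2 + 8 H2O
n(KMnO4) per titration = 0.0302 × 0.195 = 5.89 × 10^-3 mol
From the 5:2 ratio, n(Na2C2O4) in each aliquot = 5/2 × 5.89 × 10^-3 = 0.0147 mol
n(Na2C2O4) in the whole flask = 0.0147 × 200.0/50.0 = 0.0589 mol
mass of Na2C2O4 = 0.0589 × 134.00 = 7.89 g
% Na2C2O4 = 7.89 / 15.6 × 100 = 50.6 %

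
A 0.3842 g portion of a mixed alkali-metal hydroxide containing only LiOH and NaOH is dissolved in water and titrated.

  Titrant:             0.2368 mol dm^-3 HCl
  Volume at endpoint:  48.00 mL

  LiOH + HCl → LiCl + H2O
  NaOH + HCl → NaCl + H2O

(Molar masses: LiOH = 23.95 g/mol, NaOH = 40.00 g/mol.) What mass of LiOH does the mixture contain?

0.1051 g

n(HCl) = 0.04800 × 0.2368 = 0.01137 mol
Let x = n(LiOH), y = n(NaOH).
Titrant: 1x + 1y = 0.01137;  mass: 23.95x + 40.00y = 0.3842
Solving, x = 4.390 × 10^-3 mol, y = 6.977 × 10^-3 mol
mass of LiOH = 4.390 × 10^-3 × 23.95 = 0.1051 g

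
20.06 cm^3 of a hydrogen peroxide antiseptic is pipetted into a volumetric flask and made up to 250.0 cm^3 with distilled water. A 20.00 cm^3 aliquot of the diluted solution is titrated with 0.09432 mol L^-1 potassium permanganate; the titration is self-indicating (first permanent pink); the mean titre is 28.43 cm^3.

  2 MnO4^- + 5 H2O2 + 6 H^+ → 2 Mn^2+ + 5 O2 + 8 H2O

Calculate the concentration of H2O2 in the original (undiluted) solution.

4.177 mol/L

n(KMnO4) = 0.02843 × 0.09432 = 2.682 × 10^-3 mol
From the 5:2 ratio, n(H2O2) in the aliquot = 5/2 × 2.682 × 10^-3 = 6.704 × 10^-3 mol
[H2O2]_dilute = 6.704 × 10^-3 / 0.02000 = 0.3352 mol/L
Dilution factor = 250.0 / 20.06 = 12.46
[H2O2]_stock = 0.3352 × 12.46 = 4.177 mol/L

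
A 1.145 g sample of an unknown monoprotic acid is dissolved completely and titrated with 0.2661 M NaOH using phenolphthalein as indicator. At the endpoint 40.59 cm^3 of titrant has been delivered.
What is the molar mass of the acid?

106.0 g/mol

n(NaOH) = 0.04059 L × 0.2661 mol/L = 0.01080 mol
n(HA) = 0.01080 mol (1:1 ratio)
M = m / n = 1.145 g / 0.01080 mol = 106.0 g/mol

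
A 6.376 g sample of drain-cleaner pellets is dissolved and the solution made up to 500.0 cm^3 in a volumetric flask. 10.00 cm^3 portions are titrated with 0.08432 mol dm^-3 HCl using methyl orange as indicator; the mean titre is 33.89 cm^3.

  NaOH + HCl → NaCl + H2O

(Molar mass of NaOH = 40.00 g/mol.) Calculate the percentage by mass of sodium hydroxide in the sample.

n(HCl) per titration = 0.03389 × 0.08432 = 2.858 × 10^-3 mol
n(NaOH) in each aliquot = 2.858 × 10^-3 mol (1:1 ratio)
n(NaOH) in the whole flask = 2.858 × 10^-3 × 500.0/10.00 = 0.1429 mol
mass of NaOH = 0.1429 × 40.00 = 5.715 g
% NaOH = 5.715 / 6.376 × 100 = 89.64 %

89.64 %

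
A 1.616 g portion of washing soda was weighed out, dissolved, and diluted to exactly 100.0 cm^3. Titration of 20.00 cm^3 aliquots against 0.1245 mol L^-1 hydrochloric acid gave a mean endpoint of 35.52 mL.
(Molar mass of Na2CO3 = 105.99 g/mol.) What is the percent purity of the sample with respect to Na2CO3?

72.51 %

Na2CO3 + 2 HCl → 2 NaCl + H2O + CO2
n(HCl) per titration = 0.03552 × 0.1245 = 4.422 × 10^-3 mol
From the 1:2 ratio, n(Na2CO3) in each aliquot = 1/2 × 4.422 × 10^-3 = 2.211 × 10^-3 mol
n(Na2CO3) in the whole flask = 2.211 × 10^-3 × 100.0/20.00 = 0.01106 mol
mass of Na2CO3 = 0.01106 × 105.99 = 1.172 g
% Na2CO3 = 1.172 / 1.616 × 100 = 72.51 %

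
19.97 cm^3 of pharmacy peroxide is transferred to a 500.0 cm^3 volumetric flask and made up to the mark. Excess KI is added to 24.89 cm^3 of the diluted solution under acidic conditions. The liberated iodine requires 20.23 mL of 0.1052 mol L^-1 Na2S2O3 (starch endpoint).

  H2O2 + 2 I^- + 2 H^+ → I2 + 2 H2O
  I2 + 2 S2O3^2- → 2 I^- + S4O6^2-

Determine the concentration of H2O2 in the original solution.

1.070 mol/L

n(S2O3^2-) = 0.02023 × 0.1052 = 2.128 × 10^-3 mol
n(I2) = n(S2O3^2-)/2 = 1.064 × 10^-3 mol
n(H2O2) in the aliquot = 1.064 × 10^-3 mol (1:1 ratio)
[H2O2]_dilute = 1.064 × 10^-3 / 0.02489 = 0.04275 mol/L
[H2O2]_original = 0.04275 × 500.0/19.97 = 1.070 mol/L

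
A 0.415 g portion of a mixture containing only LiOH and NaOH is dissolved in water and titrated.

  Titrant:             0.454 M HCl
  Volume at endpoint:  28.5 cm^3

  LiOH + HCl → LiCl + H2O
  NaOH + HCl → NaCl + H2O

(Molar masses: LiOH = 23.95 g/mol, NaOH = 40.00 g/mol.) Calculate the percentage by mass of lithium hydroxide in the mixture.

n(HCl) = 0.0285 × 0.454 = 0.0129 mol
Let x = n(LiOH), y = n(NaOH).
Titrant: 1x + 1y = 0.0129;  mass: 23.95x + 40.00y = 0.415
Solving, x = 6.39 × 10^-3 mol, y = 6.55 × 10^-3 mol
mass of LiOH = 6.39 × 10^-3 × 23.95 = 0.153 g
% LiOH = 0.153 / 0.415 × 100 = 36.9 %

36.9 %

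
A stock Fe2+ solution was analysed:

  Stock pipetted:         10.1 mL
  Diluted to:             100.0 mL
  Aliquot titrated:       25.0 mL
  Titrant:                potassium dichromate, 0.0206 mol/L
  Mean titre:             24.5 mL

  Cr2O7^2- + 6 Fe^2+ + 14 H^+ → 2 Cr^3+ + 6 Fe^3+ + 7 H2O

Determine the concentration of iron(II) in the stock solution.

n(K2Cr2O7) = 0.0245 × 0.0206 = 5.05 × 10^-4 mol
From the 6:1 ratio, n(Fe2+) in the aliquot = 6/1 × 5.05 × 10^-4 = 3.03 × 10^-3 mol
[Fe2+]_dilute = 3.03 × 10^-3 / 0.0250 = 0.121 mol/L
Dilution factor = 100.0 / 10.1 = 9.901
[Fe2+]_stock = 0.121 × 9.901 = 1.20 mol/L

1.20 mol/L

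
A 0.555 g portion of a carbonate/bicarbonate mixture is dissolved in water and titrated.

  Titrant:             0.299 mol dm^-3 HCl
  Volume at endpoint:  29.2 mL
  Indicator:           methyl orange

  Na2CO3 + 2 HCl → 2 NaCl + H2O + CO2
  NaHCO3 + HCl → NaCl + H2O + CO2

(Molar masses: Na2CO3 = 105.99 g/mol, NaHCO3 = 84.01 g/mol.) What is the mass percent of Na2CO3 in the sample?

n(HCl) = 0.0292 × 0.299 = 8.73 × 10^-3 mol
Let x = n(Na2CO3), y = n(NaHCO3).
Titrant: 2x + 1y = 8.73 × 10^-3;  mass: 105.99x + 84.01y = 0.555
Solving, x = 2.88 × 10^-3 mol, y = 2.98 × 10^-3 mol
mass of Na2CO3 = 2.88 × 10^-3 × 105.99 = 0.305 g
% Na2CO3 = 0.305 / 0.555 × 100 = 54.9 %

54.9 %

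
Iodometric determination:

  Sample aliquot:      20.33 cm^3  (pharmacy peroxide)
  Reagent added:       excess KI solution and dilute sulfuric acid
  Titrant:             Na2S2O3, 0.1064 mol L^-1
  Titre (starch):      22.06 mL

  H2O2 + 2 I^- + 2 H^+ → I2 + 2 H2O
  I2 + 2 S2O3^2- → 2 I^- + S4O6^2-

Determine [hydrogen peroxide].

n(S2O3^2-) = 0.02206 × 0.1064 = 2.347 × 10^-3 mol
n(I2) = n(S2O3^2-)/2 = 1.174 × 10^-3 mol
n(H2O2) in the aliquot = 1.174 × 10^-3 mol (1:1 ratio)
[H2O2] = 1.174 × 10^-3 / 0.02033 = 0.05773 mol/L

0.05773 mol/L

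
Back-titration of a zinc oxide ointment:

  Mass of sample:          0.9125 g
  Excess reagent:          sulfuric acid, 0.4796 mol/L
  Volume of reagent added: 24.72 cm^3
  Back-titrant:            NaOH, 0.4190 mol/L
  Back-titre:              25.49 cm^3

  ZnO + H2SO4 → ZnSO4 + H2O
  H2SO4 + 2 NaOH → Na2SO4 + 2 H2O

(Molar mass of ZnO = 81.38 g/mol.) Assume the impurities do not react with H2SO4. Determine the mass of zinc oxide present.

0.5302 g

n(H2SO4) added = 0.02472 × 0.4796 = 0.01186 mol
n(NaOH) used in back-titration = 0.02549 × 0.4190 = 0.01068 mol
From the 1:2 ratio, n(H2SO4) left over = 1/2 × 0.01068 = 5.340 × 10^-3 mol
n(H2SO4) consumed by analyte = 0.01186 − 5.340 × 10^-3 = 6.516 × 10^-3 mol
n(ZnO) = 6.516 × 10^-3 mol (1:1 ratio)
mass of ZnO = 6.516 × 10^-3 × 81.38 = 0.5302 g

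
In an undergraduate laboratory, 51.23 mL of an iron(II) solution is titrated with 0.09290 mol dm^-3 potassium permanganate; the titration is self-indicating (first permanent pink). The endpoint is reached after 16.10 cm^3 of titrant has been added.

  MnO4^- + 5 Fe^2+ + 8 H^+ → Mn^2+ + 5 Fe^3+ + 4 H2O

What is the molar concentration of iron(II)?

n(KMnO4) = 0.01610 L × 0.09290 mol/L = 1.496 × 10^-3 mol
From the 5:1 mole ratio, n(Fe2+) = 5/1 × 1.496 × 10^-3 = 7.478 × 10^-3 mol
[Fe2+] = 7.478 × 10^-3 mol / 0.05123 L = 0.1460 mol/L

0.1460 mol/L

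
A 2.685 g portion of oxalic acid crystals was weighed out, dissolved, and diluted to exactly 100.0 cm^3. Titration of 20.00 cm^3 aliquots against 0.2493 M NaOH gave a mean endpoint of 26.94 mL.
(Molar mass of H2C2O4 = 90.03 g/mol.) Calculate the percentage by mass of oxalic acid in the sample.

56.30 %

H2C2O4 + 2 NaOH → Na2C2O4 + 2 H2O
n(NaOH) per titration = 0.02694 × 0.2493 = 6.716 × 10^-3 mol
From the 1:2 ratio, n(H2C2O4) in each aliquot = 1/2 × 6.716 × 10^-3 = 3.358 × 10^-3 mol
n(H2C2O4) in the whole flask = 3.358 × 10^-3 × 100.0/20.00 = 0.01679 mol
mass of H2C2O4 = 0.01679 × 90.03 = 1.512 g
% H2C2O4 = 1.512 / 2.685 × 100 = 56.30 %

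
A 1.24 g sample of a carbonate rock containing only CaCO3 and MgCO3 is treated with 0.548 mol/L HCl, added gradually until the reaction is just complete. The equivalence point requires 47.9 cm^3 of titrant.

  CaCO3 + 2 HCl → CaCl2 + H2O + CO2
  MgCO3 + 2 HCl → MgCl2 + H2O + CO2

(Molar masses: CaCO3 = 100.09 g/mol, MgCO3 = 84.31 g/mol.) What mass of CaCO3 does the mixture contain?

0.847 g

n(HCl) = 0.0479 × 0.548 = 0.0262 mol
Let x = n(CaCO3), y = n(MgCO3).
Titrant: 2x + 2y = 0.0262;  mass: 100.09x + 84.31y = 1.24
Solving, x = 8.46 × 10^-3 mol, y = 4.67 × 10^-3 mol
mass of CaCO3 = 8.46 × 10^-3 × 100.09 = 0.847 g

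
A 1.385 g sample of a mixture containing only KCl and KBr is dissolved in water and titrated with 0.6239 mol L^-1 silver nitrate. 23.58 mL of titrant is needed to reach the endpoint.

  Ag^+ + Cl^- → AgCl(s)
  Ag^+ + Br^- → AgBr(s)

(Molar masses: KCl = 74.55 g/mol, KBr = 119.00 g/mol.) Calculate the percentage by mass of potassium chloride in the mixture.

n(AgNO3) = 0.02358 × 0.6239 = 0.01471 mol
Let x = n(KCl), y = n(KBr).
Titrant: 1x + 1y = 0.01471;  mass: 74.55x + 119.00y = 1.385
Solving, x = 8.227 × 10^-3 mol, y = 6.485 × 10^-3 mol
mass of KCl = 8.227 × 10^-3 × 74.55 = 0.6133 g
% KCl = 0.6133 / 1.385 × 100 = 44.28 %

44.28 %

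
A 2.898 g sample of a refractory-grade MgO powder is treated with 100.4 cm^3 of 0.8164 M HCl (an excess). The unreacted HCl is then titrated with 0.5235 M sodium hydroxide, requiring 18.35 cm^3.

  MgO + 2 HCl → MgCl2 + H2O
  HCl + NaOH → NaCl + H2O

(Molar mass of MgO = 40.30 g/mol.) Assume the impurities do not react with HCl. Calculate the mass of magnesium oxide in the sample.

1.458 g

n(HCl) added = 0.1004 × 0.8164 = 0.08197 mol
n(NaOH) used in back-titration = 0.01835 × 0.5235 = 9.606 × 10^-3 mol
n(HCl) left over = 9.606 × 10^-3 mol (1:1 ratio)
n(HCl) consumed by analyte = 0.08197 − 9.606 × 10^-3 = 0.07236 mol
From the 1:2 ratio, n(MgO) = 1/2 × 0.07236 = 0.03618 mol
mass of MgO = 0.03618 × 40.30 = 1.458 g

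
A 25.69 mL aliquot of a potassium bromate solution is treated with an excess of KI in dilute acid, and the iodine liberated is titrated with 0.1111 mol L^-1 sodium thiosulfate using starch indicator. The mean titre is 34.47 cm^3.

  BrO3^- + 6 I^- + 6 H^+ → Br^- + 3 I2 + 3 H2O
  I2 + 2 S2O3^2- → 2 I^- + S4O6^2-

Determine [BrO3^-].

n(S2O3^2-) = 0.03447 × 0.1111 = 3.830 × 10^-3 mol
n(I2) = n(S2O3^2-)/2 = 1.915 × 10^-3 mol
From the 1:3 ratio, n(BrO3^-) in the aliquot = 1/3 × 1.915 × 10^-3 = 6.383 × 10^-4 mol
[BrO3^-] = 6.383 × 10^-4 / 0.02569 = 0.02485 mol/L

0.02485 mol/L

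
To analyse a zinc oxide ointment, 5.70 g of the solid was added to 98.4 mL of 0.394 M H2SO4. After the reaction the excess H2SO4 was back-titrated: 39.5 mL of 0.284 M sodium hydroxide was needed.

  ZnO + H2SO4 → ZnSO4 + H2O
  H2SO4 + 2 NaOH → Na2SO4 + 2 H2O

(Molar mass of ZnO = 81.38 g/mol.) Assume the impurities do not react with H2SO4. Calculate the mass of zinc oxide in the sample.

n(H2SO4) added = 0.0984 × 0.394 = 0.0388 mol
n(NaOH) used in back-titration = 0.0395 × 0.284 = 0.0112 mol
From the 1:2 ratio, n(H2SO4) left over = 1/2 × 0.0112 = 5.61 × 10^-3 mol
n(H2SO4) consumed by analyte = 0.0388 − 5.61 × 10^-3 = 0.0332 mol
n(ZnO) = 0.0332 mol (1:1 ratio)
mass of ZnO = 0.0332 × 81.38 = 2.70 g

2.70 g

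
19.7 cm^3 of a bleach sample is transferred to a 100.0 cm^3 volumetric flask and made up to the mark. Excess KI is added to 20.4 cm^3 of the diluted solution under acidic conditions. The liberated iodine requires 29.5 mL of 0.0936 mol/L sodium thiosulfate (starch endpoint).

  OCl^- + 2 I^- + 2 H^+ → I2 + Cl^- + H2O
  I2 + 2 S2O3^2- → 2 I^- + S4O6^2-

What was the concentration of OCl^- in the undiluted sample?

n(S2O3^2-) = 0.0295 × 0.0936 = 2.76 × 10^-3 mol
n(I2) = n(S2O3^2-)/2 = 1.38 × 10^-3 mol
n(OCl^-) in the aliquot = 1.38 × 10^-3 mol (1:1 ratio)
[OCl^-]_dilute = 1.38 × 10^-3 / 0.0204 = 0.0677 mol/L
[OCl^-]_original = 0.0677 × 100.0/19.7 = 0.344 mol/L

0.344 mol/L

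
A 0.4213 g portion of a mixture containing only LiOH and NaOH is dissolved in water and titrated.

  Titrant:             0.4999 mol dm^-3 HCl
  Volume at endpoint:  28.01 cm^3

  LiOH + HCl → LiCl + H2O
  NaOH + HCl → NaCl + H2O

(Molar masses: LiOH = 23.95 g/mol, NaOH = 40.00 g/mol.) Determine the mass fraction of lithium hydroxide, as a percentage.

49.16 %

n(HCl) = 0.02801 × 0.4999 = 0.01400 mol
Let x = n(LiOH), y = n(NaOH).
Titrant: 1x + 1y = 0.01400;  mass: 23.95x + 40.00y = 0.4213
Solving, x = 8.647 × 10^-3 mol, y = 5.355 × 10^-3 mol
mass of LiOH = 8.647 × 10^-3 × 23.95 = 0.2071 g
% LiOH = 0.2071 / 0.4213 × 100 = 49.16 %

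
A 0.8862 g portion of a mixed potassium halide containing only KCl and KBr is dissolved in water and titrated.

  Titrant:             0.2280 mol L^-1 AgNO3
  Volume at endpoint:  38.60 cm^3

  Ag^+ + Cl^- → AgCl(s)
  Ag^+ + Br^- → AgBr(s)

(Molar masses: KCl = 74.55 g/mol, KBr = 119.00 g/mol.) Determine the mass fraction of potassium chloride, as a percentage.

30.49 %

n(AgNO3) = 0.03860 × 0.2280 = 8.801 × 10^-3 mol
Let x = n(KCl), y = n(KBr).
Titrant: 1x + 1y = 8.801 × 10^-3;  mass: 74.55x + 119.00y = 0.8862
Solving, x = 3.624 × 10^-3 mol, y = 5.177 × 10^-3 mol
mass of KCl = 3.624 × 10^-3 × 74.55 = 0.2702 g
% KCl = 0.2702 / 0.8862 × 100 = 30.49 %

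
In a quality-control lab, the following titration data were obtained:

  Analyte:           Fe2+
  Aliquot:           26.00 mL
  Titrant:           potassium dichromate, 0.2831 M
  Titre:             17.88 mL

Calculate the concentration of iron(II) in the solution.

Cr2O7^2- + 6 Fe^2+ + 14 H^+ → 2 Cr^3+ + 6 Fe^3+ + 7 H2O
n(K2Cr2O7) = 0.01788 L × 0.2831 mol/L = 5.062 × 10^-3 mol
From the 6:1 mole ratio, n(Fe2+) = 6/1 × 5.062 × 10^-3 = 0.03037 mol
[Fe2+] = 0.03037 mol / 0.02600 L = 1.168 mol/L

1.168 M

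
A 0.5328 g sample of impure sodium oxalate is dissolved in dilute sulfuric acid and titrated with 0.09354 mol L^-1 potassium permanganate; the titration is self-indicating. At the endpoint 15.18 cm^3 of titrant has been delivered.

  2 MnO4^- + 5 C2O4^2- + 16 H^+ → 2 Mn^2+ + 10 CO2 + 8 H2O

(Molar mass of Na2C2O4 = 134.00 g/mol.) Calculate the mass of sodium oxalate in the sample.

n(KMnO4) = 0.01518 L × 0.09354 mol/L = 1.420 × 10^-3 mol
From the 5:2 ratio, n(Na2C2O4) = 5/2 × 1.420 × 10^-3 = 3.550 × 10^-3 mol
mass of Na2C2O4 = 3.550 × 10^-3 × 134.00 g/mol = 0.4757 g

0.4757 g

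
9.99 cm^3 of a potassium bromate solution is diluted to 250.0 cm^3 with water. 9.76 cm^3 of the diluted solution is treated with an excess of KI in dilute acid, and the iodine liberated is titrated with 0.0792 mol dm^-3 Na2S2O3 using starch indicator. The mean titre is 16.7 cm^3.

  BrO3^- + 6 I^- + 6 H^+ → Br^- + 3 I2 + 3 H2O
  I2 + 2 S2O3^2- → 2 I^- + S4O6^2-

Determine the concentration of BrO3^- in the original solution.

n(S2O3^2-) = 0.0167 × 0.0792 = 1.32 × 10^-3 mol
n(I2) = n(S2O3^2-)/2 = 6.61 × 10^-4 mol
From the 1:3 ratio, n(BrO3^-) in the aliquot = 1/3 × 6.61 × 10^-4 = 2.20 × 10^-4 mol
[BrO3^-]_dilute = 2.20 × 10^-4 / 0.00976 = 0.0226 mol/L
[BrO3^-]_original = 0.0226 × 250.0/9.99 = 0.565 mol/L

0.565 mol/L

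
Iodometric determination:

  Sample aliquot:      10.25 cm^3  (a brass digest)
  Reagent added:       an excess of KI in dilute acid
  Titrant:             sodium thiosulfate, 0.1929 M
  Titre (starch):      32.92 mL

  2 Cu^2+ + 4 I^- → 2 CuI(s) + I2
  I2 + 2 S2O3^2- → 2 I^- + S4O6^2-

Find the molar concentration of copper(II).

0.6195 M

n(S2O3^2-) = 0.03292 × 0.1929 = 6.350 × 10^-3 mol
n(I2) = n(S2O3^2-)/2 = 3.175 × 10^-3 mol
From the 2:1 ratio, n(Cu2+) in the aliquot = 2/1 × 3.175 × 10^-3 = 6.350 × 10^-3 mol
[Cu2+] = 6.350 × 10^-3 / 0.01025 = 0.6195 mol/L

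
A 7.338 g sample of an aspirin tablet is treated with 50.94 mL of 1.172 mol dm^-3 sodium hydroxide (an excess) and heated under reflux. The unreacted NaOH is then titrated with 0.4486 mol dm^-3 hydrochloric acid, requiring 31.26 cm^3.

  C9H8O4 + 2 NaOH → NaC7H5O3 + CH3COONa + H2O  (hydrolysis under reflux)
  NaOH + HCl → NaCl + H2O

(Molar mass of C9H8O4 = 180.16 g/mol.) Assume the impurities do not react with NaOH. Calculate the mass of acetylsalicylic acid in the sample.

n(NaOH) added = 0.05094 × 1.172 = 0.05970 mol
n(HCl) used in back-titration = 0.03126 × 0.4486 = 0.01402 mol
n(NaOH) left over = 0.01402 mol (1:1 ratio)
n(NaOH) consumed by analyte = 0.05970 − 0.01402 = 0.04568 mol
From the 1:2 ratio, n(C9H8O4) = 1/2 × 0.04568 = 0.02284 mol
mass of C9H8O4 = 0.02284 × 180.16 = 4.115 g

4.115 g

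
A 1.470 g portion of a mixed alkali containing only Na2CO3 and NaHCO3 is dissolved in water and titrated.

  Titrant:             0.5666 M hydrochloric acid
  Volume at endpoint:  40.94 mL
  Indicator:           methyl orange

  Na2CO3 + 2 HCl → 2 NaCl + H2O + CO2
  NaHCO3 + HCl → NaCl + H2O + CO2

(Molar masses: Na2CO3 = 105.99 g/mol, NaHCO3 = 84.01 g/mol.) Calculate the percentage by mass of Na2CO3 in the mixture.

55.65 %

n(HCl) = 0.04094 × 0.5666 = 0.02320 mol
Let x = n(Na2CO3), y = n(NaHCO3).
Titrant: 2x + 1y = 0.02320;  mass: 105.99x + 84.01y = 1.470
Solving, x = 7.718 × 10^-3 mol, y = 7.761 × 10^-3 mol
mass of Na2CO3 = 7.718 × 10^-3 × 105.99 = 0.8180 g
% Na2CO3 = 0.8180 / 1.470 × 100 = 55.65 %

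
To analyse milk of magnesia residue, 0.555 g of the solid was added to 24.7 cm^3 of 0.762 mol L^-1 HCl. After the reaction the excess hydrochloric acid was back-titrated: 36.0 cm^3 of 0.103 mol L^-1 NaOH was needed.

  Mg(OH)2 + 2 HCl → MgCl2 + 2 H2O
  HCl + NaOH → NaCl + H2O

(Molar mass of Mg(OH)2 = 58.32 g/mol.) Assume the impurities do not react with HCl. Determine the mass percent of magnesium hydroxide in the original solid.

n(HCl) added = 0.0247 × 0.762 = 0.0188 mol
n(NaOH) used in back-titration = 0.0360 × 0.103 = 3.71 × 10^-3 mol
n(HCl) left over = 3.71 × 10^-3 mol (1:1 ratio)
n(HCl) consumed by analyte = 0.0188 − 3.71 × 10^-3 = 0.0151 mol
From the 1:2 ratio, n(Mg(OH)2) = 1/2 × 0.0151 = 7.56 × 10^-3 mol
mass of Mg(OH)2 = 7.56 × 10^-3 × 58.32 = 0.441 g
% Mg(OH)2 = 0.441 / 0.555 × 100 = 79.4 %

79.4 %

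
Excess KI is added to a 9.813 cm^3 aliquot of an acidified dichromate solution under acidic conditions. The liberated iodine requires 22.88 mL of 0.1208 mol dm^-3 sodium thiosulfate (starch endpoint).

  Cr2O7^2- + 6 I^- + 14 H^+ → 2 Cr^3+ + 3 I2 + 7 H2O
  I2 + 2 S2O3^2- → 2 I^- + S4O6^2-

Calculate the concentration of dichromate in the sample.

n(S2O3^2-) = 0.02288 × 0.1208 = 2.764 × 10^-3 mol
n(I2) = n(S2O3^2-)/2 = 1.382 × 10^-3 mol
From the 1:3 ratio, n(Cr2O7^2-) in the aliquot = 1/3 × 1.382 × 10^-3 = 4.607 × 10^-4 mol
[Cr2O7^2-] = 4.607 × 10^-4 / 0.009813 = 0.04694 mol/L

0.04694 mol/L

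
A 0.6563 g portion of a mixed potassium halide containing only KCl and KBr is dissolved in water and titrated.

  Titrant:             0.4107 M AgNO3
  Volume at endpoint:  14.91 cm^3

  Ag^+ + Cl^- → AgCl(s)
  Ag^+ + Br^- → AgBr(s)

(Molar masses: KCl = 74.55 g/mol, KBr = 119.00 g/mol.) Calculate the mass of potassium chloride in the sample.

0.1214 g

n(AgNO3) = 0.01491 × 0.4107 = 6.124 × 10^-3 mol
Let x = n(KCl), y = n(KBr).
Titrant: 1x + 1y = 6.124 × 10^-3;  mass: 74.55x + 119.00y = 0.6563
Solving, x = 1.629 × 10^-3 mol, y = 4.495 × 10^-3 mol
mass of KCl = 1.629 × 10^-3 × 74.55 = 0.1214 g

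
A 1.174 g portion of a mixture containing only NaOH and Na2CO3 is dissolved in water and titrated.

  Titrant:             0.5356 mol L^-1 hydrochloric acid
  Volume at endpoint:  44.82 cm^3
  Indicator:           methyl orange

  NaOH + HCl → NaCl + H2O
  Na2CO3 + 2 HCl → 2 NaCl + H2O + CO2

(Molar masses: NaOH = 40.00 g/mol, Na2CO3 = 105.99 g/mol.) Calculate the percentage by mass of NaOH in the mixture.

n(HCl) = 0.04482 × 0.5356 = 0.02401 mol
Let x = n(NaOH), y = n(Na2CO3).
Titrant: 1x + 2y = 0.02401;  mass: 40.00x + 105.99y = 1.174
Solving, x = 7.555 × 10^-3 mol, y = 8.225 × 10^-3 mol
mass of NaOH = 7.555 × 10^-3 × 40.00 = 0.3022 g
% NaOH = 0.3022 / 1.174 × 100 = 25.74 %

25.74 %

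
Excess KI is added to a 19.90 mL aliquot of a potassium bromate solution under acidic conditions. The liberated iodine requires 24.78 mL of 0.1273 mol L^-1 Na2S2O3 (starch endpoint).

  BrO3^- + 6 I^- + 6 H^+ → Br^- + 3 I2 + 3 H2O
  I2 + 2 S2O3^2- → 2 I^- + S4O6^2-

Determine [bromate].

0.02642 mol/L

n(S2O3^2-) = 0.02478 × 0.1273 = 3.154 × 10^-3 mol
n(I2) = n(S2O3^2-)/2 = 1.577 × 10^-3 mol
From the 1:3 ratio, n(BrO3^-) in the aliquot = 1/3 × 1.577 × 10^-3 = 5.257 × 10^-4 mol
[BrO3^-] = 5.257 × 10^-4 / 0.01990 = 0.02642 mol/L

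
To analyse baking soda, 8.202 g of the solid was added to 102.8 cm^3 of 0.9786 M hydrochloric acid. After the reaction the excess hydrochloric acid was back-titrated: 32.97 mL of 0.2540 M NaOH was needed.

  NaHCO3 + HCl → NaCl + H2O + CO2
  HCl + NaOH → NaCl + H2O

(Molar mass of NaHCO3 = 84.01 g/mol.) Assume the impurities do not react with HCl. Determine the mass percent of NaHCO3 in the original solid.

94.46 %

n(HCl) added = 0.1028 × 0.9786 = 0.1006 mol
n(NaOH) used in back-titration = 0.03297 × 0.2540 = 8.374 × 10^-3 mol
n(HCl) left over = 8.374 × 10^-3 mol (1:1 ratio)
n(HCl) consumed by analyte = 0.1006 − 8.374 × 10^-3 = 0.09223 mol
n(NaHCO3) = 0.09223 mol (1:1 ratio)
mass of NaHCO3 = 0.09223 × 84.01 = 7.748 g
% NaHCO3 = 7.748 / 8.202 × 100 = 94.46 %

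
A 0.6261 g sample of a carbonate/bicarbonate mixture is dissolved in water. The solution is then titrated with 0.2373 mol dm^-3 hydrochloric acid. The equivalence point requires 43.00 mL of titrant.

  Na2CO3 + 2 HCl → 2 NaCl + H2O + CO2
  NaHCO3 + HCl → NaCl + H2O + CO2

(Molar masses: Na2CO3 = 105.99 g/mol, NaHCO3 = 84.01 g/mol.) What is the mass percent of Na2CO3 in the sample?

n(HCl) = 0.04300 × 0.2373 = 0.01020 mol
Let x = n(Na2CO3), y = n(NaHCO3).
Titrant: 2x + 1y = 0.01020;  mass: 105.99x + 84.01y = 0.6261
Solving, x = 3.726 × 10^-3 mol, y = 2.752 × 10^-3 mol
mass of Na2CO3 = 3.726 × 10^-3 × 105.99 = 0.3949 g
% Na2CO3 = 0.3949 / 0.6261 × 100 = 63.08 %

63.08 %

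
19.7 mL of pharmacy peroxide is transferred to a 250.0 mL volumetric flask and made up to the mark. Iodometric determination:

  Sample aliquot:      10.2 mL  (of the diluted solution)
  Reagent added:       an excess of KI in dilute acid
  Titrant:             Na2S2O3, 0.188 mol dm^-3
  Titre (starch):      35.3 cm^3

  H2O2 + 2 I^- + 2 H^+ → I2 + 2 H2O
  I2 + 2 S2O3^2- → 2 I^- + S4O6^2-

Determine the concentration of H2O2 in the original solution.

4.13 mol/L

n(S2O3^2-) = 0.0353 × 0.188 = 6.64 × 10^-3 mol
n(I2) = n(S2O3^2-)/2 = 3.32 × 10^-3 mol
n(H2O2) in the aliquot = 3.32 × 10^-3 mol (1:1 ratio)
[H2O2]_dilute = 3.32 × 10^-3 / 0.0102 = 0.325 mol/L
[H2O2]_original = 0.325 × 250.0/19.7 = 4.13 mol/L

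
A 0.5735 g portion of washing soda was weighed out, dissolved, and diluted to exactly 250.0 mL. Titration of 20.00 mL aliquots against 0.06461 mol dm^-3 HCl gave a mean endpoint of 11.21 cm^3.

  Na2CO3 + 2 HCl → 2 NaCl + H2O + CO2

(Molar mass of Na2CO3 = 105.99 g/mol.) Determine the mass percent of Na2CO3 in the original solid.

n(HCl) per titration = 0.01121 × 0.06461 = 7.243 × 10^-4 mol
From the 1:2 ratio, n(Na2CO3) in each aliquot = 1/2 × 7.243 × 10^-4 = 3.621 × 10^-4 mol
n(Na2CO3) in the whole flask = 3.621 × 10^-4 × 250.0/20.00 = 4.527 × 10^-3 mol
mass of Na2CO3 = 4.527 × 10^-3 × 105.99 = 0.4798 g
% Na2CO3 = 0.4798 / 0.5735 × 100 = 83.66 %

83.66 %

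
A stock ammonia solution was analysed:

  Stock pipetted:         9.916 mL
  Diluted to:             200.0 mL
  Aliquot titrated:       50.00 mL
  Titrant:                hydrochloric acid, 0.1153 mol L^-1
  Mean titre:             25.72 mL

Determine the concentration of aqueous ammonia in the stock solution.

NH3 + HCl → NH4Cl
n(HCl) = 0.02572 × 0.1153 = 2.966 × 10^-3 mol
n(NH3) in the aliquot = 2.966 × 10^-3 mol (1:1 ratio)
[NH3]_dilute = 2.966 × 10^-3 / 0.05000 = 0.05931 mol/L
Dilution factor = 200.0 / 9.916 = 20.17
[NH3]_stock = 0.05931 × 20.17 = 1.196 mol/L

1.196 mol/L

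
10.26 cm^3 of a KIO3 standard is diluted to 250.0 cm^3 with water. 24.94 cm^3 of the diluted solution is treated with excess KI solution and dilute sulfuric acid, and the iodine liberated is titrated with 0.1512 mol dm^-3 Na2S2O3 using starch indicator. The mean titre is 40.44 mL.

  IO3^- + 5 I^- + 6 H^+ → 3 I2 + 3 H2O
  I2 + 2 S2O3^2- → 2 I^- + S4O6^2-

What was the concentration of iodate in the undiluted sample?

n(S2O3^2-) = 0.04044 × 0.1512 = 6.115 × 10^-3 mol
n(I2) = n(S2O3^2-)/2 = 3.057 × 10^-3 mol
From the 1:3 ratio, n(IO3^-) in the aliquot = 1/3 × 3.057 × 10^-3 = 1.019 × 10^-3 mol
[IO3^-]_dilute = 1.019 × 10^-3 / 0.02494 = 0.04086 mol/L
[IO3^-]_original = 0.04086 × 250.0/10.26 = 0.9957 mol/L

0.9957 mol/L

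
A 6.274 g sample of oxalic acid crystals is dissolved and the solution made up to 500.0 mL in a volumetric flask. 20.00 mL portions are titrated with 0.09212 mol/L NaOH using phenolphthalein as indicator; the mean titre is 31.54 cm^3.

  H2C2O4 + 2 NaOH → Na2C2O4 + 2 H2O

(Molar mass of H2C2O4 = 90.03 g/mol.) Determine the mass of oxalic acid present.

n(NaOH) per titration = 0.03154 × 0.09212 = 2.905 × 10^-3 mol
From the 1:2 ratio, n(H2C2O4) in each aliquot = 1/2 × 2.905 × 10^-3 = 1.453 × 10^-3 mol
n(H2C2O4) in the whole flask = 1.453 × 10^-3 × 500.0/20.00 = 0.03632 mol
mass of H2C2O4 = 0.03632 × 90.03 = 3.270 g

3.270 g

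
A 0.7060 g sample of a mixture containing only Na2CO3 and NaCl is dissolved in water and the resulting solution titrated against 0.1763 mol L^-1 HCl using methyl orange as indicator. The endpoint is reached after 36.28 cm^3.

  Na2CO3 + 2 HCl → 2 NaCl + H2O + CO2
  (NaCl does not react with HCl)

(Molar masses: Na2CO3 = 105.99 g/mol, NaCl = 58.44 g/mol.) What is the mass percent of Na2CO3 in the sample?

48.01 %

n(HCl) = 0.03628 × 0.1763 = 6.396 × 10^-3 mol
Let x = n(Na2CO3), y = n(NaCl).
Titrant: 2x = 6.396 × 10^-3;  mass: 105.99x + 58.44y = 0.7060
Solving, x = 3.198 × 10^-3 mol, y = 6.281 × 10^-3 mol
mass of Na2CO3 = 3.198 × 10^-3 × 105.99 = 0.3390 g
% Na2CO3 = 0.3390 / 0.7060 × 100 = 48.01 %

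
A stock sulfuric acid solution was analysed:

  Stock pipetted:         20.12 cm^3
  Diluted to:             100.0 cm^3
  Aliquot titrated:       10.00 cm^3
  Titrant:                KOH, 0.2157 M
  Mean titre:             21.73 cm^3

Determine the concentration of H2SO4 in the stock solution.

1.165 M

H2SO4 + 2 KOH → K2SO4 + 2 H2O
n(KOH) = 0.02173 × 0.2157 = 4.687 × 10^-3 mol
From the 1:2 ratio, n(H2SO4) in the aliquot = 1/2 × 4.687 × 10^-3 = 2.344 × 10^-3 mol
[H2SO4]_dilute = 2.344 × 10^-3 / 0.01000 = 0.2344 mol/L
Dilution factor = 100.0 / 20.12 = 4.970
[H2SO4]_stock = 0.2344 × 4.970 = 1.165 mol/L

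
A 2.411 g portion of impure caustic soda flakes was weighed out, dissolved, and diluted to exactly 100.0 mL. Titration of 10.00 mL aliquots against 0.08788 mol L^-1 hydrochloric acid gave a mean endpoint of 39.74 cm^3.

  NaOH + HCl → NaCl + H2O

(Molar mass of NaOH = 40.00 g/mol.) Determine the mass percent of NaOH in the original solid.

57.94 %

n(HCl) per titration = 0.03974 × 0.08788 = 3.492 × 10^-3 mol
n(NaOH) in each aliquot = 3.492 × 10^-3 mol (1:1 ratio)
n(NaOH) in the whole flask = 3.492 × 10^-3 × 100.0/10.00 = 0.03492 mol
mass of NaOH = 0.03492 × 40.00 = 1.397 g
% NaOH = 1.397 / 2.411 × 100 = 57.94 %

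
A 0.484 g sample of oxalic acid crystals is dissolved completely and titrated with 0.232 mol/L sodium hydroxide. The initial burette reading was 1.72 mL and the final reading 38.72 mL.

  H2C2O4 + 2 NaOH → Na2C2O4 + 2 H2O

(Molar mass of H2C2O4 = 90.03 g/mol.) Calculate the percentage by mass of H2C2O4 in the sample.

79.8 %

n(NaOH) = 0.0370 L × 0.232 mol/L = 8.58 × 10^-3 mol
From the 1:2 ratio, n(H2C2O4) = 1/2 × 8.58 × 10^-3 = 4.29 × 10^-3 mol
mass of H2C2O4 = 4.29 × 10^-3 × 90.03 g/mol = 0.386 g
% H2C2O4 = 0.386 / 0.484 × 100 = 79.8 %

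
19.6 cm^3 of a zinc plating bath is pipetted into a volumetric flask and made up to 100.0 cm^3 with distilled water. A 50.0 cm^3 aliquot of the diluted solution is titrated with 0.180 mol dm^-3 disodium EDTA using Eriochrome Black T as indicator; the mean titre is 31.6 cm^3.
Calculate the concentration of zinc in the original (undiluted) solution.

Zn^2+ + EDTA^4- → [Zn(EDTA)]^2-
n(EDTA) = 0.0316 × 0.180 = 5.69 × 10^-3 mol
n(Zn2+) in the aliquot = 5.69 × 10^-3 mol (1:1 ratio)
[Zn2+]_dilute = 5.69 × 10^-3 / 0.0500 = 0.114 mol/L
Dilution factor = 100.0 / 19.6 = 5.102
[Zn2+]_stock = 0.114 × 5.102 = 0.580 mol/L

0.580 mol/L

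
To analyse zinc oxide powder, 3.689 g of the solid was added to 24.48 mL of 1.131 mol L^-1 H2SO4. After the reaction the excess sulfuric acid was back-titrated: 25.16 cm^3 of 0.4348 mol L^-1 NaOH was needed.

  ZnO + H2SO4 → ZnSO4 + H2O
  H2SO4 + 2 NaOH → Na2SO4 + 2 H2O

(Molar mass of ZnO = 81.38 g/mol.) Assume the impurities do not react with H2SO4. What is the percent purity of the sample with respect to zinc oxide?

49.01 %

n(H2SO4) added = 0.02448 × 1.131 = 0.02769 mol
n(NaOH) used in back-titration = 0.02516 × 0.4348 = 0.01094 mol
From the 1:2 ratio, n(H2SO4) left over = 1/2 × 0.01094 = 5.470 × 10^-3 mol
n(H2SO4) consumed by analyte = 0.02769 − 5.470 × 10^-3 = 0.02222 mol
n(ZnO) = 0.02222 mol (1:1 ratio)
mass of ZnO = 0.02222 × 81.38 = 1.808 g
% ZnO = 1.808 / 3.689 × 100 = 49.01 %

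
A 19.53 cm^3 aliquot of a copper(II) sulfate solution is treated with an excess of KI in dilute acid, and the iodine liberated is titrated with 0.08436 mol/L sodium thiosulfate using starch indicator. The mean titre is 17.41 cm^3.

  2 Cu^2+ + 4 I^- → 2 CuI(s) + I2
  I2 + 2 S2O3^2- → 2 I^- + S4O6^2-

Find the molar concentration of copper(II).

0.07520 mol/L

n(S2O3^2-) = 0.01741 × 0.08436 = 1.469 × 10^-3 mol
n(I2) = n(S2O3^2-)/2 = 7.344 × 10^-4 mol
From the 2:1 ratio, n(Cu2+) in the aliquot = 2/1 × 7.344 × 10^-4 = 1.469 × 10^-3 mol
[Cu2+] = 1.469 × 10^-3 / 0.01953 = 0.07520 mol/L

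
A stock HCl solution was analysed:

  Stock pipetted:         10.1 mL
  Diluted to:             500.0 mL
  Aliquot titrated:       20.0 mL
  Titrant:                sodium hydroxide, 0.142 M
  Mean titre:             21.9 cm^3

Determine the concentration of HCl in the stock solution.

HCl + NaOH → NaCl + H2O
n(NaOH) = 0.0219 × 0.142 = 3.11 × 10^-3 mol
n(HCl) in the aliquot = 3.11 × 10^-3 mol (1:1 ratio)
[HCl]_dilute = 3.11 × 10^-3 / 0.0200 = 0.155 mol/L
Dilution factor = 500.0 / 10.1 = 49.50
[HCl]_stock = 0.155 × 49.50 = 7.70 mol/L

7.70 M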